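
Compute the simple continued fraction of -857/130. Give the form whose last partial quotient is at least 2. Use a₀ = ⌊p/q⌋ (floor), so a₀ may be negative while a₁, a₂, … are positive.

-857 = -7×130 + 53
130 = 2×53 + 24
53 = 2×24 + 5
24 = 4×5 + 4
5 = 1×4 + 1
4 = 4×1 + 0  (stop)
So -857/130 = [-7; 2, 2, 4, 1, 4].

[-7; 2, 2, 4, 1, 4]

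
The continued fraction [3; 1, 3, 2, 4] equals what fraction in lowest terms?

Using pₖ = aₖpₖ₋₁ + pₖ₋₂ and qₖ = aₖqₖ₋₁ + qₖ₋₂:
  k=0: a=3, p=3, q=1
  k=1: a=1, p=4, q=1
  k=2: a=3, p=15, q=4
  k=3: a=2, p=34, q=9
  k=4: a=4, p=151, q=40

151/40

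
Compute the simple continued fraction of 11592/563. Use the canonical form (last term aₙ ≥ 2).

11592 = 20*563 + 332
563 = 1*332 + 231
332 = 1*231 + 101
231 = 2*101 + 29
101 = 3*29 + 14
29 = 2*14 + 1
14 = 14*1 + 0  (stop)
So 11592/563 = [20; 1, 1, 2, 3, 2, 14].

[20; 1, 1, 2, 3, 2, 14]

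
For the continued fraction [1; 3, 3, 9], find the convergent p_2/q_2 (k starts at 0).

Using pₖ = aₖpₖ₋₁ + pₖ₋₂, qₖ = aₖqₖ₋₁ + qₖ₋₂ (with p₋₁=1, p₋₂=0, q₋₁=0, q₋₂=1):
  k=0: a=1, p=1, q=1
  k=1: a=3, p=4, q=3
  k=2: a=3, p=13, q=10

13/10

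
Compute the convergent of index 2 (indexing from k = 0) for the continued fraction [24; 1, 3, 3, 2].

99/4

Using pₖ = aₖpₖ₋₁ + pₖ₋₂, qₖ = aₖqₖ₋₁ + qₖ₋₂ (with p₋₁=1, p₋₂=0, q₋₁=0, q₋₂=1):
  k=0: a=24, p=24, q=1
  k=1: a=1, p=25, q=1
  k=2: a=3, p=99, q=4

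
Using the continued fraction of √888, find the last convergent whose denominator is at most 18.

149/5

√888 = [29; 1, 3, 1, 58, …] (period length 4).
Convergents:
  p_0/q_0 = 29/1
  p_1/q_1 = 30/1
  p_2/q_2 = 119/4
  p_3/q_3 = 149/5
  p_4/q_4 = 8761/294
q_3 = 5 ≤ 18 < 294 = q_4, so the answer is 149/5.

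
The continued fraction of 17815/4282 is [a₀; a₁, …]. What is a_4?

17815 = 4·4282 + 687   →  a_0 = 4
4282 = 6·687 + 160   →  a_1 = 6
687 = 4·160 + 47   →  a_2 = 4
160 = 3·47 + 19   →  a_3 = 3
47 = 2·19 + 9   →  a_4 = 2

2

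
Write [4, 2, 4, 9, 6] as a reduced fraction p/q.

2254/507

Fold from the inside: start with 6/1.
  9 + 1/6 = 55/6
  4 + 6/55 = 226/55
  2 + 55/226 = 507/226
  4 + 226/507 = 2254/507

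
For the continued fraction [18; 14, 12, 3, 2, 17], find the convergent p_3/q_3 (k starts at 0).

9415/521

Using pₖ = aₖpₖ₋₁ + pₖ₋₂, qₖ = aₖqₖ₋₁ + qₖ₋₂ (with p₋₁=1, p₋₂=0, q₋₁=0, q₋₂=1):
  k=0: a=18, p=18, q=1
  k=1: a=14, p=253, q=14
  k=2: a=12, p=3054, q=169
  k=3: a=3, p=9415, q=521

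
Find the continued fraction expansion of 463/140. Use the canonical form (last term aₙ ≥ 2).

[3; 3, 3, 1, 10]

463 = 3·140 + 43
140 = 3·43 + 11
43 = 3·11 + 10
11 = 1·10 + 1
10 = 10·1 + 0  (stop)
So 463/140 = [3; 3, 3, 1, 10].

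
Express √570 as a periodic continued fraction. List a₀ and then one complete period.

a₀ = ⌊√570⌋ = 23.
With m₀=0, d₀=1 and mₖ₊₁ = dₖaₖ − mₖ, dₖ₊₁ = (n − mₖ₊₁²)/dₖ, aₖ₊₁ = ⌊(a₀+mₖ₊₁)/dₖ₊₁⌋:
  k=1: m=23, d=41, a=1
  k=2: m=18, d=6, a=6
  k=3: m=18, d=41, a=1
  k=4: m=23, d=1, a=46
d=1 and a=2a₀=46 at k=4, so the next step gives (m, d) = (23, 41) again — its k=1 value — and the period has length 4.

[23; 1, 6, 1, 46]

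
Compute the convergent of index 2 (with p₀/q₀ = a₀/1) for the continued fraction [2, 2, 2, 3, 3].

12/5

Using pₖ = aₖpₖ₋₁ + pₖ₋₂, qₖ = aₖqₖ₋₁ + qₖ₋₂ (with p₋₁=1, p₋₂=0, q₋₁=0, q₋₂=1):
  k=0: a=2, p=2, q=1
  k=1: a=2, p=5, q=2
  k=2: a=2, p=12, q=5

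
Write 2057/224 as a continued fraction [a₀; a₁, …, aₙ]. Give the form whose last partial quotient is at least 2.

[9; 5, 2, 6, 3]

2057 = 9*224 + 41
224 = 5*41 + 19
41 = 2*19 + 3
19 = 6*3 + 1
3 = 3*1 + 0  (stop)
So 2057/224 = [9; 5, 2, 6, 3].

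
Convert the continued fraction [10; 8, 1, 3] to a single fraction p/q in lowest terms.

Fold from the inside: start with 3/1.
  1 + 1/3 = 4/3
  8 + 3/4 = 35/4
  10 + 4/35 = 354/35

354/35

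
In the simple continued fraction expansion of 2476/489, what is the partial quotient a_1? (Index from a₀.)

2476 = 5·489 + 31   →  a_0 = 5
489 = 15·31 + 24   →  a_1 = 15

15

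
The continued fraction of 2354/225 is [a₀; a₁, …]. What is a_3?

2354 = 10·225 + 104   →  a_0 = 10
225 = 2·104 + 17   →  a_1 = 2
104 = 6·17 + 2   →  a_2 = 6
17 = 8·2 + 1   →  a_3 = 8

8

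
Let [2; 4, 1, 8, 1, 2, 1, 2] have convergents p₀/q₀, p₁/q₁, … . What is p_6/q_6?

Using pₖ = aₖpₖ₋₁ + pₖ₋₂, qₖ = aₖqₖ₋₁ + qₖ₋₂ (with p₋₁=1, p₋₂=0, q₋₁=0, q₋₂=1):
  k=0: a=2, p=2, q=1
  k=1: a=4, p=9, q=4
  k=2: a=1, p=11, q=5
  k=3: a=8, p=97, q=44
  k=4: a=1, p=108, q=49
  k=5: a=2, p=313, q=142
  k=6: a=1, p=421, q=191

421/191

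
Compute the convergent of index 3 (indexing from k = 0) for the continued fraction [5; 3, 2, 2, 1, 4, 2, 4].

90/17

Using pₖ = aₖpₖ₋₁ + pₖ₋₂, qₖ = aₖqₖ₋₁ + qₖ₋₂ (with p₋₁=1, p₋₂=0, q₋₁=0, q₋₂=1):
  k=0: a=5, p=5, q=1
  k=1: a=3, p=16, q=3
  k=2: a=2, p=37, q=7
  k=3: a=2, p=90, q=17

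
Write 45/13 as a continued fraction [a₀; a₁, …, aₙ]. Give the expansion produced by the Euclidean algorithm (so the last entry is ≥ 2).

[3; 2, 6]

45 = 3*13 + 6
13 = 2*6 + 1
6 = 6*1 + 0  (stop)
So 45/13 = [3; 2, 6].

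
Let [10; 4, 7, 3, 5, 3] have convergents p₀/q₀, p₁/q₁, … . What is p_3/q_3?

932/91

Using pₖ = aₖpₖ₋₁ + pₖ₋₂, qₖ = aₖqₖ₋₁ + qₖ₋₂ (with p₋₁=1, p₋₂=0, q₋₁=0, q₋₂=1):
  k=0: a=10, p=10, q=1
  k=1: a=4, p=41, q=4
  k=2: a=7, p=297, q=29
  k=3: a=3, p=932, q=91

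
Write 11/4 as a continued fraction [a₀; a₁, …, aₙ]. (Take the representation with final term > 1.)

11 = 2×4 + 3
4 = 1×3 + 1
3 = 3×1 + 0  (stop)
So 11/4 = [2; 1, 3].

[2; 1, 3]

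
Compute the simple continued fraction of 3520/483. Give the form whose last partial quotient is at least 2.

3520 = 7·483 + 139
483 = 3·139 + 66
139 = 2·66 + 7
66 = 9·7 + 3
7 = 2·3 + 1
3 = 3·1 + 0  (stop)
So 3520/483 = [7; 3, 2, 9, 2, 3].

[7; 3, 2, 9, 2, 3]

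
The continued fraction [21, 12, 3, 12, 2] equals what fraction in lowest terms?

Fold from the inside: start with 2/1.
  12 + 1/2 = 25/2
  3 + 2/25 = 77/25
  12 + 25/77 = 949/77
  21 + 77/949 = 20006/949

20006/949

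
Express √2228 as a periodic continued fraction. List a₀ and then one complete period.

a₀ = ⌊√2228⌋ = 47.
With m₀=0, d₀=1 and mₖ₊₁ = dₖaₖ − mₖ, dₖ₊₁ = (n − mₖ₊₁²)/dₖ, aₖ₊₁ = ⌊(a₀+mₖ₊₁)/dₖ₊₁⌋:
  k=1: m=47, d=19, a=4
  k=2: m=29, d=73, a=1
  k=3: m=44, d=4, a=22
  k=4: m=44, d=73, a=1
  k=5: m=29, d=19, a=4
  k=6: m=47, d=1, a=94
d=1 and a=2a₀=94 at k=6, so the next step gives (m, d) = (47, 19) again — its k=1 value — and the period has length 6.

[47; 4, 1, 22, 1, 4, 94]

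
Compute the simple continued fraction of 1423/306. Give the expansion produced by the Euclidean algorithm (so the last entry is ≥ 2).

1423 = 4·306 + 199
306 = 1·199 + 107
199 = 1·107 + 92
107 = 1·92 + 15
92 = 6·15 + 2
15 = 7·2 + 1
2 = 2·1 + 0  (stop)
So 1423/306 = [4; 1, 1, 1, 6, 7, 2].

[4; 1, 1, 1, 6, 7, 2]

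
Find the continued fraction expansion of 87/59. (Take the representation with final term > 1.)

[1; 2, 9, 3]

87 = 1×59 + 28
59 = 2×28 + 3
28 = 9×3 + 1
3 = 3×1 + 0  (stop)
So 87/59 = [1; 2, 9, 3].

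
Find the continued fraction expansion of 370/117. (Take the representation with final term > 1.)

[3; 6, 6, 3]

370 = 3×117 + 19
117 = 6×19 + 3
19 = 6×3 + 1
3 = 3×1 + 0  (stop)
So 370/117 = [3; 6, 6, 3].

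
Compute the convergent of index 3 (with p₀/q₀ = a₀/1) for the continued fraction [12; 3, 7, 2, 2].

579/47

Using pₖ = aₖpₖ₋₁ + pₖ₋₂, qₖ = aₖqₖ₋₁ + qₖ₋₂ (with p₋₁=1, p₋₂=0, q₋₁=0, q₋₂=1):
  k=0: a=12, p=12, q=1
  k=1: a=3, p=37, q=3
  k=2: a=7, p=271, q=22
  k=3: a=2, p=579, q=47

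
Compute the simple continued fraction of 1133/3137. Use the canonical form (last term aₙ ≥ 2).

[0; 2, 1, 3, 3, 12, 7]

1133 = 0×3137 + 1133
3137 = 2×1133 + 871
1133 = 1×871 + 262
871 = 3×262 + 85
262 = 3×85 + 7
85 = 12×7 + 1
7 = 7×1 + 0  (stop)
So 1133/3137 = [0; 2, 1, 3, 3, 12, 7].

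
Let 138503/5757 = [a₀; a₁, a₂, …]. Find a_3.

2

138503 = 24·5757 + 335   →  a_0 = 24
5757 = 17·335 + 62   →  a_1 = 17
335 = 5·62 + 25   →  a_2 = 5
62 = 2·25 + 12   →  a_3 = 2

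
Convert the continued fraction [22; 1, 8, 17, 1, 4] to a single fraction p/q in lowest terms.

Fold from the inside: start with 4/1.
  1 + 1/4 = 5/4
  17 + 4/5 = 89/5
  8 + 5/89 = 717/89
  1 + 89/717 = 806/717
  22 + 717/806 = 18449/806

18449/806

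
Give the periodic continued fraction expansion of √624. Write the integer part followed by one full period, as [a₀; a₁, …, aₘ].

a₀ = ⌊√624⌋ = 24.
With m₀=0, d₀=1 and mₖ₊₁ = dₖaₖ − mₖ, dₖ₊₁ = (n − mₖ₊₁²)/dₖ, aₖ₊₁ = ⌊(a₀+mₖ₊₁)/dₖ₊₁⌋:
  k=1: m=24, d=48, a=1
  k=2: m=24, d=1, a=48
d=1 and a=2a₀=48 at k=2, so the next step gives (m, d) = (24, 48) again — its k=1 value — and the period has length 2.

[24; 1, 48]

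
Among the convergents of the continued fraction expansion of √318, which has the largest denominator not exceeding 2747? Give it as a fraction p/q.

22897/1284

√318 = [17; 1, 4, 1, 34, …] (period length 4).
Convergents:
  p_0/q_0 = 17/1
  p_1/q_1 = 18/1
  p_2/q_2 = 89/5
  p_3/q_3 = 107/6
  p_4/q_4 = 3727/209
  p_5/q_5 = 3834/215
  p_6/q_6 = 19063/1069
  p_7/q_7 = 22897/1284
  p_8/q_8 = 797561/44725
q_7 = 1284 ≤ 2747 < 44725 = q_8, so the answer is 22897/1284.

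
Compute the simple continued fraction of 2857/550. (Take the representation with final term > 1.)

[5; 5, 7, 7, 2]

2857 = 5·550 + 107
550 = 5·107 + 15
107 = 7·15 + 2
15 = 7·2 + 1
2 = 2·1 + 0  (stop)
So 2857/550 = [5; 5, 7, 7, 2].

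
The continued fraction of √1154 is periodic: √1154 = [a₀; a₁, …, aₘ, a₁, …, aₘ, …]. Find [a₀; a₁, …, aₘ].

[33; 1, 32, 1, 66]

a₀ = ⌊√1154⌋ = 33.
With m₀=0, d₀=1 and mₖ₊₁ = dₖaₖ − mₖ, dₖ₊₁ = (n − mₖ₊₁²)/dₖ, aₖ₊₁ = ⌊(a₀+mₖ₊₁)/dₖ₊₁⌋:
  k=1: m=33, d=65, a=1
  k=2: m=32, d=2, a=32
  k=3: m=32, d=65, a=1
  k=4: m=33, d=1, a=66
d=1 and a=2a₀=66 at k=4, so the next step gives (m, d) = (33, 65) again — its k=1 value — and the period has length 4.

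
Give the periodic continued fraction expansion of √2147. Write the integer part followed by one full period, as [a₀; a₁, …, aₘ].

a₀ = ⌊√2147⌋ = 46.

[46; 2, 1, 45, 1, 2, 92]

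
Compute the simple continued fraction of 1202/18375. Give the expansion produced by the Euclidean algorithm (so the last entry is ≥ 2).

1202 = 0×18375 + 1202
18375 = 15×1202 + 345
1202 = 3×345 + 167
345 = 2×167 + 11
167 = 15×11 + 2
11 = 5×2 + 1
2 = 2×1 + 0  (stop)
So 1202/18375 = [0; 15, 3, 2, 15, 5, 2].

[0; 15, 3, 2, 15, 5, 2]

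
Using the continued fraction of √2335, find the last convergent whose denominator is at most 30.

√2335 = [48; 3, 9, 3, 96, …] (period length 4).
Convergents:
  p_0/q_0 = 48/1
  p_1/q_1 = 145/3
  p_2/q_2 = 1353/28
  p_3/q_3 = 4204/87
q_2 = 28 ≤ 30 < 87 = q_3, so the answer is 1353/28.

1353/28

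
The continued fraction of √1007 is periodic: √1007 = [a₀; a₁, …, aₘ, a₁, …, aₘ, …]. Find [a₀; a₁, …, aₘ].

a₀ = ⌊√1007⌋ = 31.
With m₀=0, d₀=1 and mₖ₊₁ = dₖaₖ − mₖ, dₖ₊₁ = (n − mₖ₊₁²)/dₖ, aₖ₊₁ = ⌊(a₀+mₖ₊₁)/dₖ₊₁⌋:
  k=1: m=31, d=46, a=1
  k=2: m=15, d=17, a=2
  k=3: m=19, d=38, a=1
  k=4: m=19, d=17, a=2
  k=5: m=15, d=46, a=1
  k=6: m=31, d=1, a=62
d=1 and a=2a₀=62 at k=6, so the next step gives (m, d) = (31, 46) again — its k=1 value — and the period has length 6.

[31; 1, 2, 1, 2, 1, 62]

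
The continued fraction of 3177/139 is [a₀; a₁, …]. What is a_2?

3177 = 22·139 + 119   →  a_0 = 22
139 = 1·119 + 20   →  a_1 = 1
119 = 5·20 + 19   →  a_2 = 5

5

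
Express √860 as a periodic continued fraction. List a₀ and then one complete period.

[29; 3, 14, 3, 58]

a₀ = ⌊√860⌋ = 29.
With m₀=0, d₀=1 and mₖ₊₁ = dₖaₖ − mₖ, dₖ₊₁ = (n − mₖ₊₁²)/dₖ, aₖ₊₁ = ⌊(a₀+mₖ₊₁)/dₖ₊₁⌋:
  k=1: m=29, d=19, a=3
  k=2: m=28, d=4, a=14
  k=3: m=28, d=19, a=3
  k=4: m=29, d=1, a=58
d=1 and a=2a₀=58 at k=4, so the next step gives (m, d) = (29, 19) again — its k=1 value — and the period has length 4.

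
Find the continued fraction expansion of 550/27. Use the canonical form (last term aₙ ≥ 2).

550 = 20·27 + 10
27 = 2·10 + 7
10 = 1·7 + 3
7 = 2·3 + 1
3 = 3·1 + 0  (stop)
So 550/27 = [20; 2, 1, 2, 3].

[20; 2, 1, 2, 3]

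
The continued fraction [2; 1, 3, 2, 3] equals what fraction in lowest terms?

86/31

Fold from the inside: start with 3/1.
  2 + 1/3 = 7/3
  3 + 3/7 = 24/7
  1 + 7/24 = 31/24
  2 + 24/31 = 86/31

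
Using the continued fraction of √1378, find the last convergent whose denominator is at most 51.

√1378 = [37; 8, 4, 4, 8, 74, …] (period length 5).
Convergents:
  p_0/q_0 = 37/1
  p_1/q_1 = 297/8
  p_2/q_2 = 1225/33
  p_3/q_3 = 5197/140
q_2 = 33 ≤ 51 < 140 = q_3, so the answer is 1225/33.

1225/33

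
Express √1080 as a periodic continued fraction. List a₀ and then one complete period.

a₀ = ⌊√1080⌋ = 32.
With m₀=0, d₀=1 and mₖ₊₁ = dₖaₖ − mₖ, dₖ₊₁ = (n − mₖ₊₁²)/dₖ, aₖ₊₁ = ⌊(a₀+mₖ₊₁)/dₖ₊₁⌋:
  k=1: m=32, d=56, a=1
  k=2: m=24, d=9, a=6
  k=3: m=30, d=20, a=3
  k=4: m=30, d=9, a=6
  k=5: m=24, d=56, a=1
  k=6: m=32, d=1, a=64
d=1 and a=2a₀=64 at k=6, so the next step gives (m, d) = (32, 56) again — its k=1 value — and the period has length 6.

[32; 1, 6, 3, 6, 1, 64]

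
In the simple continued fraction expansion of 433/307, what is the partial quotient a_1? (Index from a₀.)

433 = 1·307 + 126   →  a_0 = 1
307 = 2·126 + 55   →  a_1 = 2

2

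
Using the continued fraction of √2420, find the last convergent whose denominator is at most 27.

√2420 = [49; 5, 5, 1, 18, 1, 5, 5, 98, …] (period length 8).
Convergents:
  p_0/q_0 = 49/1
  p_1/q_1 = 246/5
  p_2/q_2 = 1279/26
  p_3/q_3 = 1525/31
q_2 = 26 ≤ 27 < 31 = q_3, so the answer is 1279/26.

1279/26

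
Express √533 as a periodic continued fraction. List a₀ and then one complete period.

[23; 11, 1, 1, 11, 46]

a₀ = ⌊√533⌋ = 23.
With m₀=0, d₀=1 and mₖ₊₁ = dₖaₖ − mₖ, dₖ₊₁ = (n − mₖ₊₁²)/dₖ, aₖ₊₁ = ⌊(a₀+mₖ₊₁)/dₖ₊₁⌋:
  k=1: m=23, d=4, a=11
  k=2: m=21, d=23, a=1
  k=3: m=2, d=23, a=1
  k=4: m=21, d=4, a=11
  k=5: m=23, d=1, a=46
d=1 and a=2a₀=46 at k=5, so the next step gives (m, d) = (23, 4) again — its k=1 value — and the period has length 5.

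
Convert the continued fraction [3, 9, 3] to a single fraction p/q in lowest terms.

Using pₖ = aₖpₖ₋₁ + pₖ₋₂ and qₖ = aₖqₖ₋₁ + qₖ₋₂:
  k=0: a=3, p=3, q=1
  k=1: a=9, p=28, q=9
  k=2: a=3, p=87, q=28

87/28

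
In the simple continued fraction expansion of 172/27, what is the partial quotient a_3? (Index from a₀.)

172 = 6·27 + 10   →  a_0 = 6
27 = 2·10 + 7   →  a_1 = 2
10 = 1·7 + 3   →  a_2 = 1
7 = 2·3 + 1   →  a_3 = 2

2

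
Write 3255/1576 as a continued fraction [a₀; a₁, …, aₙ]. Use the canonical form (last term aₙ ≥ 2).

3255 = 2*1576 + 103
1576 = 15*103 + 31
103 = 3*31 + 10
31 = 3*10 + 1
10 = 10*1 + 0  (stop)
So 3255/1576 = [2; 15, 3, 3, 10].

[2; 15, 3, 3, 10]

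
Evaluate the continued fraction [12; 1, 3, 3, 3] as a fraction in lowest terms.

Fold from the inside: start with 3/1.
  3 + 1/3 = 10/3
  3 + 3/10 = 33/10
  1 + 10/33 = 43/33
  12 + 33/43 = 549/43

549/43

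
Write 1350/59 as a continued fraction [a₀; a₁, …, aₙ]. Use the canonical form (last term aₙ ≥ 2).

1350 = 22·59 + 52
59 = 1·52 + 7
52 = 7·7 + 3
7 = 2·3 + 1
3 = 3·1 + 0  (stop)
So 1350/59 = [22; 1, 7, 2, 3].

[22; 1, 7, 2, 3]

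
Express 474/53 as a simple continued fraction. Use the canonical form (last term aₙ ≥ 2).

[8; 1, 16, 1, 2]

474 = 8*53 + 50
53 = 1*50 + 3
50 = 16*3 + 2
3 = 1*2 + 1
2 = 2*1 + 0  (stop)
So 474/53 = [8; 1, 16, 1, 2].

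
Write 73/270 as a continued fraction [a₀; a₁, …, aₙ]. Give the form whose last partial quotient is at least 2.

73 = 0×270 + 73
270 = 3×73 + 51
73 = 1×51 + 22
51 = 2×22 + 7
22 = 3×7 + 1
7 = 7×1 + 0  (stop)
So 73/270 = [0; 3, 1, 2, 3, 7].

[0; 3, 1, 2, 3, 7]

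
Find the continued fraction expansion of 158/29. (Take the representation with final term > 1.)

158 = 5×29 + 13
29 = 2×13 + 3
13 = 4×3 + 1
3 = 3×1 + 0  (stop)
So 158/29 = [5; 2, 4, 3].

[5; 2, 4, 3]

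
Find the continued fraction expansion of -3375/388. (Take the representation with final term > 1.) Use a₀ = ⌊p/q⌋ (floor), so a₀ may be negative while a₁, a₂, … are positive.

-3375 = -9*388 + 117
388 = 3*117 + 37
117 = 3*37 + 6
37 = 6*6 + 1
6 = 6*1 + 0  (stop)
So -3375/388 = [-9; 3, 3, 6, 6].

[-9; 3, 3, 6, 6]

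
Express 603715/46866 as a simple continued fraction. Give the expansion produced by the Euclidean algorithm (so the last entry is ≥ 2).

603715 = 12·46866 + 41323
46866 = 1·41323 + 5543
41323 = 7·5543 + 2522
5543 = 2·2522 + 499
2522 = 5·499 + 27
499 = 18·27 + 13
27 = 2·13 + 1
13 = 13·1 + 0  (stop)
So 603715/46866 = [12; 1, 7, 2, 5, 18, 2, 13].

[12; 1, 7, 2, 5, 18, 2, 13]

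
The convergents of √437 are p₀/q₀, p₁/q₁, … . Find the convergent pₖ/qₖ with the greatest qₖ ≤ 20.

√437 = [20; 1, 9, 2, 9, 1, 40, …] (period length 6).
Convergents:
  p_0/q_0 = 20/1
  p_1/q_1 = 21/1
  p_2/q_2 = 209/10
  p_3/q_3 = 439/21
q_2 = 10 ≤ 20 < 21 = q_3, so the answer is 209/10.

209/10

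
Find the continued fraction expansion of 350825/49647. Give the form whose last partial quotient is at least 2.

[7; 15, 15, 1, 11, 1, 15]

350825 = 7·49647 + 3296
49647 = 15·3296 + 207
3296 = 15·207 + 191
207 = 1·191 + 16
191 = 11·16 + 15
16 = 1·15 + 1
15 = 15·1 + 0  (stop)
So 350825/49647 = [7; 15, 15, 1, 11, 1, 15].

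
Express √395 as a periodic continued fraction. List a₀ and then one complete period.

[19; 1, 6, 1, 38]

a₀ = ⌊√395⌋ = 19.
With m₀=0, d₀=1 and mₖ₊₁ = dₖaₖ − mₖ, dₖ₊₁ = (n − mₖ₊₁²)/dₖ, aₖ₊₁ = ⌊(a₀+mₖ₊₁)/dₖ₊₁⌋:
  k=1: m=19, d=34, a=1
  k=2: m=15, d=5, a=6
  k=3: m=15, d=34, a=1
  k=4: m=19, d=1, a=38
d=1 and a=2a₀=38 at k=4, so the next step gives (m, d) = (19, 34) again — its k=1 value — and the period has length 4.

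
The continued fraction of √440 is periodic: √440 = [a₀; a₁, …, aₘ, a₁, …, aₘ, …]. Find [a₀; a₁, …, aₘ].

a₀ = ⌊√440⌋ = 20.
With m₀=0, d₀=1 and mₖ₊₁ = dₖaₖ − mₖ, dₖ₊₁ = (n − mₖ₊₁²)/dₖ, aₖ₊₁ = ⌊(a₀+mₖ₊₁)/dₖ₊₁⌋:
  k=1: m=20, d=40, a=1
  k=2: m=20, d=1, a=40
d=1 and a=2a₀=40 at k=2, so the next step gives (m, d) = (20, 40) again — its k=1 value — and the period has length 2.

[20; 1, 40]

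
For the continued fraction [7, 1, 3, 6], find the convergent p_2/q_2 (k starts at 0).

31/4

Using pₖ = aₖpₖ₋₁ + pₖ₋₂, qₖ = aₖqₖ₋₁ + qₖ₋₂ (with p₋₁=1, p₋₂=0, q₋₁=0, q₋₂=1):
  k=0: a=7, p=7, q=1
  k=1: a=1, p=8, q=1
  k=2: a=3, p=31, q=4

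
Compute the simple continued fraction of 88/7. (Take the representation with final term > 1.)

88 = 12×7 + 4
7 = 1×4 + 3
4 = 1×3 + 1
3 = 3×1 + 0  (stop)
So 88/7 = [12; 1, 1, 3].

[12; 1, 1, 3]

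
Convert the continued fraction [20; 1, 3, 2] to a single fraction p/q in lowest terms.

187/9

Using pₖ = aₖpₖ₋₁ + pₖ₋₂ and qₖ = aₖqₖ₋₁ + qₖ₋₂:
  k=0: a=20, p=20, q=1
  k=1: a=1, p=21, q=1
  k=2: a=3, p=83, q=4
  k=3: a=2, p=187, q=9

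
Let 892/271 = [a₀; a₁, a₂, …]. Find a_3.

892 = 3·271 + 79   →  a_0 = 3
271 = 3·79 + 34   →  a_1 = 3
79 = 2·34 + 11   →  a_2 = 2
34 = 3·11 + 1   →  a_3 = 3

3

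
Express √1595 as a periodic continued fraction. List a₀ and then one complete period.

a₀ = ⌊√1595⌋ = 39.
With m₀=0, d₀=1 and mₖ₊₁ = dₖaₖ − mₖ, dₖ₊₁ = (n − mₖ₊₁²)/dₖ, aₖ₊₁ = ⌊(a₀+mₖ₊₁)/dₖ₊₁⌋:
  k=1: m=39, d=74, a=1
  k=2: m=35, d=5, a=14
  k=3: m=35, d=74, a=1
  k=4: m=39, d=1, a=78
d=1 and a=2a₀=78 at k=4, so the next step gives (m, d) = (39, 74) again — its k=1 value — and the period has length 4.

[39; 1, 14, 1, 78]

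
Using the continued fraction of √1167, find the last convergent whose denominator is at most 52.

√1167 = [34; 6, 5, 11, 5, 6, 68, …] (period length 6).
Convergents:
  p_0/q_0 = 34/1
  p_1/q_1 = 205/6
  p_2/q_2 = 1059/31
  p_3/q_3 = 11854/347
q_2 = 31 ≤ 52 < 347 = q_3, so the answer is 1059/31.

1059/31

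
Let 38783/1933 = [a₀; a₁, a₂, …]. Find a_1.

38783 = 20·1933 + 123   →  a_0 = 20
1933 = 15·123 + 88   →  a_1 = 15

15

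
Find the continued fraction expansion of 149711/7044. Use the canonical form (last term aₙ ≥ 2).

149711 = 21*7044 + 1787
7044 = 3*1787 + 1683
1787 = 1*1683 + 104
1683 = 16*104 + 19
104 = 5*19 + 9
19 = 2*9 + 1
9 = 9*1 + 0  (stop)
So 149711/7044 = [21; 3, 1, 16, 5, 2, 9].

[21; 3, 1, 16, 5, 2, 9]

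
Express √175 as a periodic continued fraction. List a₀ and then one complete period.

a₀ = ⌊√175⌋ = 13.

[13; 4, 2, 1, 2, 4, 26]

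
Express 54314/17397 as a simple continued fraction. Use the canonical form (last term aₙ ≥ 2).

[3; 8, 5, 7, 8, 3, 2]

54314 = 3*17397 + 2123
17397 = 8*2123 + 413
2123 = 5*413 + 58
413 = 7*58 + 7
58 = 8*7 + 2
7 = 3*2 + 1
2 = 2*1 + 0  (stop)
So 54314/17397 = [3; 8, 5, 7, 8, 3, 2].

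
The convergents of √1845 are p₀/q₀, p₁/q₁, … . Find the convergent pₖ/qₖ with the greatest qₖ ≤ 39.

√1845 = [42; 1, 20, 2, 20, 1, 84, …] (period length 6).
Convergents:
  p_0/q_0 = 42/1
  p_1/q_1 = 43/1
  p_2/q_2 = 902/21
  p_3/q_3 = 1847/43
q_2 = 21 ≤ 39 < 43 = q_3, so the answer is 902/21.

902/21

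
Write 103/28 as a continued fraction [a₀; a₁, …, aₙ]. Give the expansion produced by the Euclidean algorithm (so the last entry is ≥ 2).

[3; 1, 2, 9]

103 = 3*28 + 19
28 = 1*19 + 9
19 = 2*9 + 1
9 = 9*1 + 0  (stop)
So 103/28 = [3; 1, 2, 9].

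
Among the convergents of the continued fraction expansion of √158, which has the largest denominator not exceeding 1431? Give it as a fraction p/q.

7743/616

√158 = [12; 1, 1, 3, 12, 3, 1, 1, 24, …] (period length 8).
Convergents:
  p_0/q_0 = 12/1
  p_1/q_1 = 13/1
  p_2/q_2 = 25/2
  p_3/q_3 = 88/7
  p_4/q_4 = 1081/86
  p_5/q_5 = 3331/265
  p_6/q_6 = 4412/351
  p_7/q_7 = 7743/616
  p_8/q_8 = 190244/15135
q_7 = 616 ≤ 1431 < 15135 = q_8, so the answer is 7743/616.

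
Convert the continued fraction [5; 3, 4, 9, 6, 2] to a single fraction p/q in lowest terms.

Fold from the inside: start with 2/1.
  6 + 1/2 = 13/2
  9 + 2/13 = 119/13
  4 + 13/119 = 489/119
  3 + 119/489 = 1586/489
  5 + 489/1586 = 8419/1586

8419/1586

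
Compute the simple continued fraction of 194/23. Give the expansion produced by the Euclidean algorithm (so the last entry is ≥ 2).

194 = 8*23 + 10
23 = 2*10 + 3
10 = 3*3 + 1
3 = 3*1 + 0  (stop)
So 194/23 = [8; 2, 3, 3].

[8; 2, 3, 3]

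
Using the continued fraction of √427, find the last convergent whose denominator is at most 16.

√427 = [20; 1, 1, 1, 40, …] (period length 4).
Convergents:
  p_0/q_0 = 20/1
  p_1/q_1 = 21/1
  p_2/q_2 = 41/2
  p_3/q_3 = 62/3
  p_4/q_4 = 2521/122
q_3 = 3 ≤ 16 < 122 = q_4, so the answer is 62/3.

62/3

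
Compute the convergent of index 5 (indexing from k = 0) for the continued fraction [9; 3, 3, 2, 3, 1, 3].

Using pₖ = aₖpₖ₋₁ + pₖ₋₂, qₖ = aₖqₖ₋₁ + qₖ₋₂ (with p₋₁=1, p₋₂=0, q₋₁=0, q₋₂=1):
  k=0: a=9, p=9, q=1
  k=1: a=3, p=28, q=3
  k=2: a=3, p=93, q=10
  k=3: a=2, p=214, q=23
  k=4: a=3, p=735, q=79
  k=5: a=1, p=949, q=102

949/102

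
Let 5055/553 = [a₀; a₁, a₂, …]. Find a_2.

11

5055 = 9·553 + 78   →  a_0 = 9
553 = 7·78 + 7   →  a_1 = 7
78 = 11·7 + 1   →  a_2 = 11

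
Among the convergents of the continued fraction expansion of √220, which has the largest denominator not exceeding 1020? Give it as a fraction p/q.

13186/889

√220 = [14; 1, 4, 1, 28, …] (period length 4).
Convergents:
  p_0/q_0 = 14/1
  p_1/q_1 = 15/1
  p_2/q_2 = 74/5
  p_3/q_3 = 89/6
  p_4/q_4 = 2566/173
  p_5/q_5 = 2655/179
  p_6/q_6 = 13186/889
  p_7/q_7 = 15841/1068
q_6 = 889 ≤ 1020 < 1068 = q_7, so the answer is 13186/889.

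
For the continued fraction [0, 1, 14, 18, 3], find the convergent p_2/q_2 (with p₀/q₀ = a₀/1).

Using pₖ = aₖpₖ₋₁ + pₖ₋₂, qₖ = aₖqₖ₋₁ + qₖ₋₂ (with p₋₁=1, p₋₂=0, q₋₁=0, q₋₂=1):
  k=0: a=0, p=0, q=1
  k=1: a=1, p=1, q=1
  k=2: a=14, p=14, q=15

14/15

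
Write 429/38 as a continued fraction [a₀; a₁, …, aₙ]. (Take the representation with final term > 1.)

[11; 3, 2, 5]

429 = 11*38 + 11
38 = 3*11 + 5
11 = 2*5 + 1
5 = 5*1 + 0  (stop)
So 429/38 = [11; 3, 2, 5].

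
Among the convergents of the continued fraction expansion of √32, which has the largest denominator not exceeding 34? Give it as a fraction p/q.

181/32

√32 = [5; 1, 1, 1, 10, …] (period length 4).
Convergents:
  p_0/q_0 = 5/1
  p_1/q_1 = 6/1
  p_2/q_2 = 11/2
  p_3/q_3 = 17/3
  p_4/q_4 = 181/32
  p_5/q_5 = 198/35
q_4 = 32 ≤ 34 < 35 = q_5, so the answer is 181/32.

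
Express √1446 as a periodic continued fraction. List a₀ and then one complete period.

[38; 38, 76]

a₀ = ⌊√1446⌋ = 38.
With m₀=0, d₀=1 and mₖ₊₁ = dₖaₖ − mₖ, dₖ₊₁ = (n − mₖ₊₁²)/dₖ, aₖ₊₁ = ⌊(a₀+mₖ₊₁)/dₖ₊₁⌋:
  k=1: m=38, d=2, a=38
  k=2: m=38, d=1, a=76
d=1 and a=2a₀=76 at k=2, so the next step gives (m, d) = (38, 2) again — its k=1 value — and the period has length 2.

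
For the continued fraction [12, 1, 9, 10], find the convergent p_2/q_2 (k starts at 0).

129/10

Using pₖ = aₖpₖ₋₁ + pₖ₋₂, qₖ = aₖqₖ₋₁ + qₖ₋₂ (with p₋₁=1, p₋₂=0, q₋₁=0, q₋₂=1):
  k=0: a=12, p=12, q=1
  k=1: a=1, p=13, q=1
  k=2: a=9, p=129, q=10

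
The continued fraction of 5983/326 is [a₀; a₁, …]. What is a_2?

5983 = 18·326 + 115   →  a_0 = 18
326 = 2·115 + 96   →  a_1 = 2
115 = 1·96 + 19   →  a_2 = 1

1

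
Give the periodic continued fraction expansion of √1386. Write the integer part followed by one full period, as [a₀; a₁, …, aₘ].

a₀ = ⌊√1386⌋ = 37.
With m₀=0, d₀=1 and mₖ₊₁ = dₖaₖ − mₖ, dₖ₊₁ = (n − mₖ₊₁²)/dₖ, aₖ₊₁ = ⌊(a₀+mₖ₊₁)/dₖ₊₁⌋:
  k=1: m=37, d=17, a=4
  k=2: m=31, d=25, a=2
  k=3: m=19, d=41, a=1
  k=4: m=22, d=22, a=2
  k=5: m=22, d=41, a=1
  k=6: m=19, d=25, a=2
  k=7: m=31, d=17, a=4
  k=8: m=37, d=1, a=74
d=1 and a=2a₀=74 at k=8, so the next step gives (m, d) = (37, 17) again — its k=1 value — and the period has length 8.

[37; 4, 2, 1, 2, 1, 2, 4, 74]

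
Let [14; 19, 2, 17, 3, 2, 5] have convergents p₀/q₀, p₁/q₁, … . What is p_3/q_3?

9583/682

Using pₖ = aₖpₖ₋₁ + pₖ₋₂, qₖ = aₖqₖ₋₁ + qₖ₋₂ (with p₋₁=1, p₋₂=0, q₋₁=0, q₋₂=1):
  k=0: a=14, p=14, q=1
  k=1: a=19, p=267, q=19
  k=2: a=2, p=548, q=39
  k=3: a=17, p=9583, q=682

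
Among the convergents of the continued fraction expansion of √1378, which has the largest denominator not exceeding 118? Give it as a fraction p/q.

√1378 = [37; 8, 4, 4, 8, 74, …] (period length 5).
Convergents:
  p_0/q_0 = 37/1
  p_1/q_1 = 297/8
  p_2/q_2 = 1225/33
  p_3/q_3 = 5197/140
q_2 = 33 ≤ 118 < 140 = q_3, so the answer is 1225/33.

1225/33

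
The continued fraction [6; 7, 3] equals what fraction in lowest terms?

135/22

Using pₖ = aₖpₖ₋₁ + pₖ₋₂ and qₖ = aₖqₖ₋₁ + qₖ₋₂:
  k=0: a=6, p=6, q=1
  k=1: a=7, p=43, q=7
  k=2: a=3, p=135, q=22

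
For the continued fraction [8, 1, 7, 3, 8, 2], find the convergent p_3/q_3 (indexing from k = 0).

Using pₖ = aₖpₖ₋₁ + pₖ₋₂, qₖ = aₖqₖ₋₁ + qₖ₋₂ (with p₋₁=1, p₋₂=0, q₋₁=0, q₋₂=1):
  k=0: a=8, p=8, q=1
  k=1: a=1, p=9, q=1
  k=2: a=7, p=71, q=8
  k=3: a=3, p=222, q=25

222/25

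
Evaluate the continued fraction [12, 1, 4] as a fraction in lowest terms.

Using pₖ = aₖpₖ₋₁ + pₖ₋₂ and qₖ = aₖqₖ₋₁ + qₖ₋₂:
  k=0: a=12, p=12, q=1
  k=1: a=1, p=13, q=1
  k=2: a=4, p=64, q=5

64/5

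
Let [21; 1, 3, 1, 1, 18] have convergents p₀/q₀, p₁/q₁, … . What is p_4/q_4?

196/9

Using pₖ = aₖpₖ₋₁ + pₖ₋₂, qₖ = aₖqₖ₋₁ + qₖ₋₂ (with p₋₁=1, p₋₂=0, q₋₁=0, q₋₂=1):
  k=0: a=21, p=21, q=1
  k=1: a=1, p=22, q=1
  k=2: a=3, p=87, q=4
  k=3: a=1, p=109, q=5
  k=4: a=1, p=196, q=9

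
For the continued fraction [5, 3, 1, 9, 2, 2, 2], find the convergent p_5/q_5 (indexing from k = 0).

Using pₖ = aₖpₖ₋₁ + pₖ₋₂, qₖ = aₖqₖ₋₁ + qₖ₋₂ (with p₋₁=1, p₋₂=0, q₋₁=0, q₋₂=1):
  k=0: a=5, p=5, q=1
  k=1: a=3, p=16, q=3
  k=2: a=1, p=21, q=4
  k=3: a=9, p=205, q=39
  k=4: a=2, p=431, q=82
  k=5: a=2, p=1067, q=203

1067/203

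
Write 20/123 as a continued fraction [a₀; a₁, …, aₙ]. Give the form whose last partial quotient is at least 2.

20 = 0×123 + 20
123 = 6×20 + 3
20 = 6×3 + 2
3 = 1×2 + 1
2 = 2×1 + 0  (stop)
So 20/123 = [0; 6, 6, 1, 2].

[0; 6, 6, 1, 2]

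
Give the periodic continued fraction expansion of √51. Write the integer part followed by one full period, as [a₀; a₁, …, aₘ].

a₀ = ⌊√51⌋ = 7.
With m₀=0, d₀=1 and mₖ₊₁ = dₖaₖ − mₖ, dₖ₊₁ = (n − mₖ₊₁²)/dₖ, aₖ₊₁ = ⌊(a₀+mₖ₊₁)/dₖ₊₁⌋:
  k=1: m=7, d=2, a=7
  k=2: m=7, d=1, a=14
d=1 and a=2a₀=14 at k=2, so the next step gives (m, d) = (7, 2) again — its k=1 value — and the period has length 2.

[7; 7, 14]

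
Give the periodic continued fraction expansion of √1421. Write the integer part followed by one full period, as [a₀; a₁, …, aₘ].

a₀ = ⌊√1421⌋ = 37.

[37; 1, 2, 3, 2, 3, 2, 1, 74]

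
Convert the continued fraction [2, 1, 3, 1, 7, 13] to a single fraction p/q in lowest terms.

1431/512

Fold from the inside: start with 13/1.
  7 + 1/13 = 92/13
  1 + 13/92 = 105/92
  3 + 92/105 = 407/105
  1 + 105/407 = 512/407
  2 + 407/512 = 1431/512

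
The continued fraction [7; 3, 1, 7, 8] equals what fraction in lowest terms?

1829/252

Fold from the inside: start with 8/1.
  7 + 1/8 = 57/8
  1 + 8/57 = 65/57
  3 + 57/65 = 252/65
  7 + 65/252 = 1829/252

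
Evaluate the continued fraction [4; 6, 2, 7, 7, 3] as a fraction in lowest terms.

9028/2173

Fold from the inside: start with 3/1.
  7 + 1/3 = 22/3
  7 + 3/22 = 157/22
  2 + 22/157 = 336/157
  6 + 157/336 = 2173/336
  4 + 336/2173 = 9028/2173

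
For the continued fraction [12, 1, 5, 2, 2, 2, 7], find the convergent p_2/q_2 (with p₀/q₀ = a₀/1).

77/6

Using pₖ = aₖpₖ₋₁ + pₖ₋₂, qₖ = aₖqₖ₋₁ + qₖ₋₂ (with p₋₁=1, p₋₂=0, q₋₁=0, q₋₂=1):
  k=0: a=12, p=12, q=1
  k=1: a=1, p=13, q=1
  k=2: a=5, p=77, q=6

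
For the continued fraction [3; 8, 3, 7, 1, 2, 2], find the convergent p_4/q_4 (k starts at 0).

Using pₖ = aₖpₖ₋₁ + pₖ₋₂, qₖ = aₖqₖ₋₁ + qₖ₋₂ (with p₋₁=1, p₋₂=0, q₋₁=0, q₋₂=1):
  k=0: a=3, p=3, q=1
  k=1: a=8, p=25, q=8
  k=2: a=3, p=78, q=25
  k=3: a=7, p=571, q=183
  k=4: a=1, p=649, q=208

649/208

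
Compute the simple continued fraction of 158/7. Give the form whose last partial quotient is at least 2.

158 = 22×7 + 4
7 = 1×4 + 3
4 = 1×3 + 1
3 = 3×1 + 0  (stop)
So 158/7 = [22; 1, 1, 3].

[22; 1, 1, 3]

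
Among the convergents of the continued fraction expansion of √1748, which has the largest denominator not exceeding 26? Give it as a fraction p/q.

878/21

√1748 = [41; 1, 4, 4, 4, 1, 82, …] (period length 6).
Convergents:
  p_0/q_0 = 41/1
  p_1/q_1 = 42/1
  p_2/q_2 = 209/5
  p_3/q_3 = 878/21
  p_4/q_4 = 3721/89
q_3 = 21 ≤ 26 < 89 = q_4, so the answer is 878/21.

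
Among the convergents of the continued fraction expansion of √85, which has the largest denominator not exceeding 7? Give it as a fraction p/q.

√85 = [9; 4, 1, 1, 4, 18, …] (period length 5).
Convergents:
  p_0/q_0 = 9/1
  p_1/q_1 = 37/4
  p_2/q_2 = 46/5
  p_3/q_3 = 83/9
q_2 = 5 ≤ 7 < 9 = q_3, so the answer is 46/5.

46/5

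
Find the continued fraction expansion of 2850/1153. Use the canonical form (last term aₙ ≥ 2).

2850 = 2·1153 + 544
1153 = 2·544 + 65
544 = 8·65 + 24
65 = 2·24 + 17
24 = 1·17 + 7
17 = 2·7 + 3
7 = 2·3 + 1
3 = 3·1 + 0  (stop)
So 2850/1153 = [2; 2, 8, 2, 1, 2, 2, 3].

[2; 2, 8, 2, 1, 2, 2, 3]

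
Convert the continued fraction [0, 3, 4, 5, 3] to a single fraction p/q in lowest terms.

67/217

Fold from the inside: start with 3/1.
  5 + 1/3 = 16/3
  4 + 3/16 = 67/16
  3 + 16/67 = 217/67
  0 + 67/217 = 67/217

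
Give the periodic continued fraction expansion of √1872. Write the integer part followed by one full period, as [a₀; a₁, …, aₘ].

a₀ = ⌊√1872⌋ = 43.
With m₀=0, d₀=1 and mₖ₊₁ = dₖaₖ − mₖ, dₖ₊₁ = (n − mₖ₊₁²)/dₖ, aₖ₊₁ = ⌊(a₀+mₖ₊₁)/dₖ₊₁⌋:
  k=1: m=43, d=23, a=3
  k=2: m=26, d=52, a=1
  k=3: m=26, d=23, a=3
  k=4: m=43, d=1, a=86
d=1 and a=2a₀=86 at k=4, so the next step gives (m, d) = (43, 23) again — its k=1 value — and the period has length 4.

[43; 3, 1, 3, 86]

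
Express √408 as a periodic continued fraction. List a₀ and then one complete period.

[20; 5, 40]

a₀ = ⌊√408⌋ = 20.
With m₀=0, d₀=1 and mₖ₊₁ = dₖaₖ − mₖ, dₖ₊₁ = (n − mₖ₊₁²)/dₖ, aₖ₊₁ = ⌊(a₀+mₖ₊₁)/dₖ₊₁⌋:
  k=1: m=20, d=8, a=5
  k=2: m=20, d=1, a=40
d=1 and a=2a₀=40 at k=2, so the next step gives (m, d) = (20, 8) again — its k=1 value — and the period has length 2.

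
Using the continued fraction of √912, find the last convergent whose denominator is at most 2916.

45601/1510

√912 = [30; 5, 60, …] (period length 2).
Convergents:
  p_0/q_0 = 30/1
  p_1/q_1 = 151/5
  p_2/q_2 = 9090/301
  p_3/q_3 = 45601/1510
  p_4/q_4 = 2745150/90901
q_3 = 1510 ≤ 2916 < 90901 = q_4, so the answer is 45601/1510.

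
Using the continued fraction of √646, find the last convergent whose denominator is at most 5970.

√646 = [25; 2, 2, 2, 50, …] (period length 4).
Convergents:
  p_0/q_0 = 25/1
  p_1/q_1 = 51/2
  p_2/q_2 = 127/5
  p_3/q_3 = 305/12
  p_4/q_4 = 15377/605
  p_5/q_5 = 31059/1222
  p_6/q_6 = 77495/3049
  p_7/q_7 = 186049/7320
q_6 = 3049 ≤ 5970 < 7320 = q_7, so the answer is 77495/3049.

77495/3049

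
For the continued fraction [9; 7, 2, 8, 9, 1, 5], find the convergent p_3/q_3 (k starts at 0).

Using pₖ = aₖpₖ₋₁ + pₖ₋₂, qₖ = aₖqₖ₋₁ + qₖ₋₂ (with p₋₁=1, p₋₂=0, q₋₁=0, q₋₂=1):
  k=0: a=9, p=9, q=1
  k=1: a=7, p=64, q=7
  k=2: a=2, p=137, q=15
  k=3: a=8, p=1160, q=127

1160/127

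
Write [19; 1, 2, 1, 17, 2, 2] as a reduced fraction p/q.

Fold from the inside: start with 2/1.
  2 + 1/2 = 5/2
  17 + 2/5 = 87/5
  1 + 5/87 = 92/87
  2 + 87/92 = 271/92
  1 + 92/271 = 363/271
  19 + 271/363 = 7168/363

7168/363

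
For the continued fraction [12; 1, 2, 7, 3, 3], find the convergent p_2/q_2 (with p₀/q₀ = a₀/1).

Using pₖ = aₖpₖ₋₁ + pₖ₋₂, qₖ = aₖqₖ₋₁ + qₖ₋₂ (with p₋₁=1, p₋₂=0, q₋₁=0, q₋₂=1):
  k=0: a=12, p=12, q=1
  k=1: a=1, p=13, q=1
  k=2: a=2, p=38, q=3

38/3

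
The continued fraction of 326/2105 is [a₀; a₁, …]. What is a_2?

2

326 = 0·2105 + 326   →  a_0 = 0
2105 = 6·326 + 149   →  a_1 = 6
326 = 2·149 + 28   →  a_2 = 2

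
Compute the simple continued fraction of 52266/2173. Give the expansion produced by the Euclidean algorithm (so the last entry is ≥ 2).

52266 = 24*2173 + 114
2173 = 19*114 + 7
114 = 16*7 + 2
7 = 3*2 + 1
2 = 2*1 + 0  (stop)
So 52266/2173 = [24; 19, 16, 3, 2].

[24; 19, 16, 3, 2]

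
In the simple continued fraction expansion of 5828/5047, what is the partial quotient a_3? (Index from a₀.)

5828 = 1·5047 + 781   →  a_0 = 1
5047 = 6·781 + 361   →  a_1 = 6
781 = 2·361 + 59   →  a_2 = 2
361 = 6·59 + 7   →  a_3 = 6

6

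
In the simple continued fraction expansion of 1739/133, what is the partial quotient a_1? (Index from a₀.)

13

1739 = 13·133 + 10   →  a_0 = 13
133 = 13·10 + 3   →  a_1 = 13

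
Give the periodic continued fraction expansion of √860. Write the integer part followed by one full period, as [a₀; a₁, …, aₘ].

a₀ = ⌊√860⌋ = 29.
With m₀=0, d₀=1 and mₖ₊₁ = dₖaₖ − mₖ, dₖ₊₁ = (n − mₖ₊₁²)/dₖ, aₖ₊₁ = ⌊(a₀+mₖ₊₁)/dₖ₊₁⌋:
  k=1: m=29, d=19, a=3
  k=2: m=28, d=4, a=14
  k=3: m=28, d=19, a=3
  k=4: m=29, d=1, a=58
d=1 and a=2a₀=58 at k=4, so the next step gives (m, d) = (29, 19) again — its k=1 value — and the period has length 4.

[29; 3, 14, 3, 58]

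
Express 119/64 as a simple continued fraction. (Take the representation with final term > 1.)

119 = 1*64 + 55
64 = 1*55 + 9
55 = 6*9 + 1
9 = 9*1 + 0  (stop)
So 119/64 = [1; 1, 6, 9].

[1; 1, 6, 9]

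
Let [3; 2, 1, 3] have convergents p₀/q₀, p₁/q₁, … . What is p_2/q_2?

Using pₖ = aₖpₖ₋₁ + pₖ₋₂, qₖ = aₖqₖ₋₁ + qₖ₋₂ (with p₋₁=1, p₋₂=0, q₋₁=0, q₋₂=1):
  k=0: a=3, p=3, q=1
  k=1: a=2, p=7, q=2
  k=2: a=1, p=10, q=3

10/3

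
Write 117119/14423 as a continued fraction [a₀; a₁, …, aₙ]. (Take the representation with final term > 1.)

[8; 8, 3, 5, 8, 6, 2]

117119 = 8*14423 + 1735
14423 = 8*1735 + 543
1735 = 3*543 + 106
543 = 5*106 + 13
106 = 8*13 + 2
13 = 6*2 + 1
2 = 2*1 + 0  (stop)
So 117119/14423 = [8; 8, 3, 5, 8, 6, 2].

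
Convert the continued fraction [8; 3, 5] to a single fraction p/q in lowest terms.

Using pₖ = aₖpₖ₋₁ + pₖ₋₂ and qₖ = aₖqₖ₋₁ + qₖ₋₂:
  k=0: a=8, p=8, q=1
  k=1: a=3, p=25, q=3
  k=2: a=5, p=133, q=16

133/16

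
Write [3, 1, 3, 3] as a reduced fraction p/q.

Using pₖ = aₖpₖ₋₁ + pₖ₋₂ and qₖ = aₖqₖ₋₁ + qₖ₋₂:
  k=0: a=3, p=3, q=1
  k=1: a=1, p=4, q=1
  k=2: a=3, p=15, q=4
  k=3: a=3, p=49, q=13

49/13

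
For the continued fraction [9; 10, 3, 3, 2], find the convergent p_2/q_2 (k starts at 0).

282/31

Using pₖ = aₖpₖ₋₁ + pₖ₋₂, qₖ = aₖqₖ₋₁ + qₖ₋₂ (with p₋₁=1, p₋₂=0, q₋₁=0, q₋₂=1):
  k=0: a=9, p=9, q=1
  k=1: a=10, p=91, q=10
  k=2: a=3, p=282, q=31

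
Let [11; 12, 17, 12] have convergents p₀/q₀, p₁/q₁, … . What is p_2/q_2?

2272/205

Using pₖ = aₖpₖ₋₁ + pₖ₋₂, qₖ = aₖqₖ₋₁ + qₖ₋₂ (with p₋₁=1, p₋₂=0, q₋₁=0, q₋₂=1):
  k=0: a=11, p=11, q=1
  k=1: a=12, p=133, q=12
  k=2: a=17, p=2272, q=205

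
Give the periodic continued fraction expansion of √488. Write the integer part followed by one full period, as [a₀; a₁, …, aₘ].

a₀ = ⌊√488⌋ = 22.
With m₀=0, d₀=1 and mₖ₊₁ = dₖaₖ − mₖ, dₖ₊₁ = (n − mₖ₊₁²)/dₖ, aₖ₊₁ = ⌊(a₀+mₖ₊₁)/dₖ₊₁⌋:
  k=1: m=22, d=4, a=11
  k=2: m=22, d=1, a=44
d=1 and a=2a₀=44 at k=2, so the next step gives (m, d) = (22, 4) again — its k=1 value — and the period has length 2.

[22; 11, 44]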